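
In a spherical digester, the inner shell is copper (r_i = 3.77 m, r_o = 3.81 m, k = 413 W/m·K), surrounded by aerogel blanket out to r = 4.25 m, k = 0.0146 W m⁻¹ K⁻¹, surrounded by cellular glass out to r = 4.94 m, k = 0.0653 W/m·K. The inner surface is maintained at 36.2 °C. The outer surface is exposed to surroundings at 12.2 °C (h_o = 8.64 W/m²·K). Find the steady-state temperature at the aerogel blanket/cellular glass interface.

T = 17.3 °C

Treat each layer as a resistance in series:
  R_copper = (1/3.77 − 1/3.81)/(4πk) = 0.002785/(4π·413) = 5.366×10^-7 K/W
  R_aerogel blanket = (1/3.81 − 1/4.25)/(4πk) = 0.02717/(4π·0.0146) = 0.1481 K/W
  R_cellular glass = (1/4.25 − 1/4.94)/(4πk) = 0.03286/(4π·0.0653) = 0.04005 K/W
  R_conv,out = 1/(4πr²h) = 1/(4π·4.94²·8.64) = 3.774×10^-4 K/W
ΣR = 5.366×10^-7 + 0.1481 + 0.04005 + 3.774×10^-4 = 0.1885 K/W
Q = ΔT/ΣR = (36.2 °C − 12.2 °C)/0.1885 = 127.3 W
From the inner boundary to the aerogel blanket/cellular glass interface, ΣR_partial = 0.1481 K/W.
T_interface = T_in − Q·ΣR_partial = 36.2 °C − (127.3)(0.1481) = 17.3 °C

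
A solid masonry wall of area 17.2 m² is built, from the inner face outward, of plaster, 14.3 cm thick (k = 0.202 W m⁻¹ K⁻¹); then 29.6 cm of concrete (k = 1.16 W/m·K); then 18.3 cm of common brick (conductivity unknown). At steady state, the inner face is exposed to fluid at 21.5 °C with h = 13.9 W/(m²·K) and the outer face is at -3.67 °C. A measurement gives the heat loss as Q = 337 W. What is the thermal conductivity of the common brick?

ΣR = ΔT/Q = |21.5 − -3.67|/337 = 0.07469 K/W
Known resistances:
  R_conv,in = 1/(hA) = 1/(13.9·17.2) = 0.004183 K/W
  R_plaster = L/(kA) = 0.143/(0.202·17.2) = 0.04116 K/W
  R_concrete = L/(kA) = 0.296/(1.16·17.2) = 0.01484 K/W
R_common brick = ΣR − ΣR_known = 0.07469 − 0.06018 = 0.01451 K/W
L/(kA) = 0.01451 ⇒ k = 0.183/(0.01451·17.2) = 0.733 W/m·K

k = 0.733 W/m·K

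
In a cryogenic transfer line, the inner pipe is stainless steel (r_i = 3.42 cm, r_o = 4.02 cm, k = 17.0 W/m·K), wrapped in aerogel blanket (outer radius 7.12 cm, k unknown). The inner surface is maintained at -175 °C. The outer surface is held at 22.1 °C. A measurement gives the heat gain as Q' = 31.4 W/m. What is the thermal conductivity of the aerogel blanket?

k = 0.0145 W/m·K

ΣR = ΔT/Q' = |-175 − 22.1|/31.4 = 6.277 m·K/W
Known resistances:
  R'_stainless steel = ln(0.0402/0.0342)/(2πk) = 0.1616/(2π·17.0) = 0.001513 m·K/W
R_aerogel blanket = ΣR − ΣR_known = 6.277 − 0.001513 = 6.275 m·K/W
ln(r₂/r₁)/(2πk) = 6.275 ⇒ k = 0.5716/(2π·6.275) = 0.0145 W/m·K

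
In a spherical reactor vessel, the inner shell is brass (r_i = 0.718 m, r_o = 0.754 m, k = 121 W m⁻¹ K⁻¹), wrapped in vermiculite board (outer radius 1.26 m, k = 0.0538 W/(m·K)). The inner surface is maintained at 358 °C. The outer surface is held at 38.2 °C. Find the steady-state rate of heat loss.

Treat each layer as a resistance in series:
  R_brass = (1/0.718 − 1/0.754)/(4πk) = 0.06650/(4π·121) = 4.373×10^-5 K/W
  R_vermiculite board = (1/0.754 − 1/1.26)/(4πk) = 0.5326/(4π·0.0538) = 0.7878 K/W
ΣR = 4.373×10^-5 + 0.7878 = 0.7878 K/W
Q = ΔT/ΣR = (358 °C − 38.2 °C)/0.7878 = 406 W

Q = 406 W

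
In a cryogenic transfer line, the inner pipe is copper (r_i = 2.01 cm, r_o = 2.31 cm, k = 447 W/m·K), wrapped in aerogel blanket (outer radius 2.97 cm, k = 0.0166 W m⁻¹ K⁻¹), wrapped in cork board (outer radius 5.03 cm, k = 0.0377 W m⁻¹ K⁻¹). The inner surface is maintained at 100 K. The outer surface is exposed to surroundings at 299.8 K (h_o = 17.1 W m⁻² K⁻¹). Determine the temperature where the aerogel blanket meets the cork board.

T = 199.9 K

Series thermal resistances, inner to outer:
  R'_copper = ln(0.0231/0.0201)/(2πk) = 0.1391/(2π·447) = 4.953×10^-5 m·K/W
  R'_aerogel blanket = ln(0.0297/0.0231)/(2πk) = 0.2513/(2π·0.0166) = 2.410 m·K/W
  R'_cork board = ln(0.0503/0.0297)/(2πk) = 0.5269/(2π·0.0377) = 2.224 m·K/W
  R'_conv,out = 1/(2πr h) = 1/(2π·0.0503·17.1) = 0.1850 m·K/W
ΣR = 4.953×10^-5 + 2.410 + 2.224 + 0.1850 = 4.819 m·K/W
Q' = ΔT/ΣR = (100 K − 299.8 K)/4.819 = -41.46 W/m
From the inner boundary to the aerogel blanket/cork board interface, ΣR_partial = 2.410 m·K/W.
T_interface = T_in − Q'·ΣR_partial = 100 K − (-41.46)(2.410) = 199.9 K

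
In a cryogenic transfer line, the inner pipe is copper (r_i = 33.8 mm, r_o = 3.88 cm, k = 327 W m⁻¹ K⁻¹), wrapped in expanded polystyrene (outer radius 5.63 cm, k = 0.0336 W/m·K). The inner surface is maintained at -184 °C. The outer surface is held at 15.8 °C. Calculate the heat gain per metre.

Treat each layer as a resistance in series:
  R'_copper = ln(0.0388/0.0338)/(2πk) = 0.1380/(2π·327) = 6.715×10^-5 m·K/W
  R'_expanded polystyrene = ln(0.0563/0.0388)/(2πk) = 0.3723/(2π·0.0336) = 1.763 m·K/W
ΣR = 6.715×10^-5 + 1.763 = 1.763 m·K/W
Q' = ΔT/ΣR = (-184 °C − 15.8 °C)/1.763 = -113 W/m
(Negative Q' ⇒ heat flows inward; heat gain = 113 W/m.)

Q' = 113 W/m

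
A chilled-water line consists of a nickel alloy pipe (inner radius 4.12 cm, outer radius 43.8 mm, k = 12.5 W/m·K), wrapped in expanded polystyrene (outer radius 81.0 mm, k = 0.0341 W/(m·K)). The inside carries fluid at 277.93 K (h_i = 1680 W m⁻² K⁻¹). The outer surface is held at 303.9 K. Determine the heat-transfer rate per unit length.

Q' = 9.04 W/m

Resistance network (inner→outer):
  R'_conv,in = 1/(2πr h) = 1/(2π·0.0412·1680) = 0.002299 m·K/W
  R'_nickel alloy = ln(0.0438/0.0412)/(2πk) = 0.06120/(2π·12.5) = 7.792×10^-4 m·K/W
  R'_expanded polystyrene = ln(0.0810/0.0438)/(2πk) = 0.6148/(2π·0.0341) = 2.870 m·K/W
ΣR = 0.002299 + 7.792×10^-4 + 2.870 = 2.873 m·K/W
Q' = ΔT/ΣR = (277.93 K − 303.9 K)/2.873 = -9.04 W/m
(Negative Q' ⇒ heat flows inward; heat gain = 9.04 W/m.)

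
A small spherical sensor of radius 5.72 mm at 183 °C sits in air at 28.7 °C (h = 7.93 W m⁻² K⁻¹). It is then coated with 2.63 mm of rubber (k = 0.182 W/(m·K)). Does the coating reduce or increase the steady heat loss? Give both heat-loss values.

increases: 0.503 → 0.918 W

Critical radius for a sphere: r_cr = 2k/h = 0.0459 m = 4.59 cm.
Outer radius after coating: r₂ = 0.00572 + 0.00263 = 0.00835 m.
Since r₁ < r_cr and r₂ ≤ r_cr, the coating moves toward the maximum at r_cr — heat loss rises.
Bare: R = 1/(4πr₁²h) = 306.7 K/W; Q = 154.3/306.7 = 0.503 W.
Coated: R = R_cond + R_conv = 168.0 K/W; Q = 154.3/168.0 = 0.918 W.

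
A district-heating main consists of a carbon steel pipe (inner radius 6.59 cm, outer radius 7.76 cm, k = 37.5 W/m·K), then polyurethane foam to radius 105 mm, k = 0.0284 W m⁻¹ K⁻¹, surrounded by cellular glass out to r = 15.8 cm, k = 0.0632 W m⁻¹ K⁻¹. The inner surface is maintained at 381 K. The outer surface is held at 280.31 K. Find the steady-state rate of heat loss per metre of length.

Q' = 37.0 W/m

Treat each layer as a resistance in series:
  R'_carbon steel = ln(0.0776/0.0659)/(2πk) = 0.1634/(2π·37.5) = 6.936×10^-4 m·K/W
  R'_polyurethane foam = ln(0.105/0.0776)/(2πk) = 0.3024/(2π·0.0284) = 1.695 m·K/W
  R'_cellular glass = ln(0.158/0.105)/(2πk) = 0.4086/(2π·0.0632) = 1.029 m·K/W
ΣR = 6.936×10^-4 + 1.695 + 1.029 = 2.725 m·K/W
Q' = ΔT/ΣR = (381 K − 280.31 K)/2.725 = 37.0 W/m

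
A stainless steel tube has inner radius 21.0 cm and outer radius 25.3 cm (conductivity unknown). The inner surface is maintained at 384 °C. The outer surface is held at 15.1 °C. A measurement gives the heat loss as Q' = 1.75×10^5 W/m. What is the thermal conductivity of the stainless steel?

ΣR = ΔT/Q' = |384 − 15.1|/1.75×10^5 = 0.002108 m·K/W
ln(r₂/r₁)/(2πk) = 0.002108 ⇒ k = 0.1863/(2π·0.002108) = 14.1 W/m·K

k = 14.1 W/m·K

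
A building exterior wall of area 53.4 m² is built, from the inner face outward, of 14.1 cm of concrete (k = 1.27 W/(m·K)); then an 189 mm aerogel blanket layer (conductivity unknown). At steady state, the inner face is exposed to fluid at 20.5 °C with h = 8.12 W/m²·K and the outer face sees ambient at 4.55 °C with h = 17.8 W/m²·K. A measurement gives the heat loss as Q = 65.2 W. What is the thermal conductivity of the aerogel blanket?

ΣR = ΔT/Q = |20.5 − 4.55|/65.2 = 0.2446 K/W
Known resistances:
  R_conv,in = 1/(hA) = 1/(8.12·53.4) = 0.002306 K/W
  R_concrete = L/(kA) = 0.141/(1.27·53.4) = 0.002079 K/W
  R_conv,out = 1/(hA) = 1/(17.8·53.4) = 0.001052 K/W
R_aerogel blanket = ΣR − ΣR_known = 0.2446 − 0.005437 = 0.2392 K/W
L/(kA) = 0.2392 ⇒ k = 0.189/(0.2392·53.4) = 0.0148 W/m·K

k = 0.0148 W/m·K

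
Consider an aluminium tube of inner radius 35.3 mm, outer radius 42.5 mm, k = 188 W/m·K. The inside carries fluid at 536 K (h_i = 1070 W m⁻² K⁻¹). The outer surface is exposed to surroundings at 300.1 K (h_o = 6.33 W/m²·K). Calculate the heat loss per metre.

Series thermal resistances, inner to outer:
  R'_conv,in = 1/(2πr h) = 1/(2π·0.0353·1070) = 0.004214 m·K/W
  R'_aluminium = ln(0.0425/0.0353)/(2πk) = 0.1856/(2π·188) = 1.571×10^-4 m·K/W
  R'_conv,out = 1/(2πr h) = 1/(2π·0.0425·6.33) = 0.5916 m·K/W
ΣR = 0.004214 + 1.571×10^-4 + 0.5916 = 0.5960 m·K/W
Q' = ΔT/ΣR = (536 K − 300.1 K)/0.5960 = 396 W/m

Q' = 396 W/m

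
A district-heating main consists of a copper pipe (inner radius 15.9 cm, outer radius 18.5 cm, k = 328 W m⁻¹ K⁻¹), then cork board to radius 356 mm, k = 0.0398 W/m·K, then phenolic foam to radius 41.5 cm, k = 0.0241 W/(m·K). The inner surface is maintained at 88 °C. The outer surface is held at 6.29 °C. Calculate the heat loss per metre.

Q' = 22.5 W/m

Resistance network (inner→outer):
  R'_copper = ln(0.185/0.159)/(2πk) = 0.1515/(2π·328) = 7.349×10^-5 m·K/W
  R'_cork board = ln(0.356/0.185)/(2πk) = 0.6546/(2π·0.0398) = 2.618 m·K/W
  R'_phenolic foam = ln(0.415/0.356)/(2πk) = 0.1533/(2π·0.0241) = 1.013 m·K/W
ΣR = 7.349×10^-5 + 2.618 + 1.013 = 3.631 m·K/W
Q' = ΔT/ΣR = (88 °C − 6.29 °C)/3.631 = 22.5 W/m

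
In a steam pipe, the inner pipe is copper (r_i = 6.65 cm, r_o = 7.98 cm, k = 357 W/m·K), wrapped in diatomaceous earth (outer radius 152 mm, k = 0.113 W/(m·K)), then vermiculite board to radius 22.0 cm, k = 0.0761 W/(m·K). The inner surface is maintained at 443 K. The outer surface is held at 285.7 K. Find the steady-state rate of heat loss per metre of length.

Series thermal resistances, inner to outer:
  R'_copper = ln(0.0798/0.0665)/(2πk) = 0.1823/(2π·357) = 8.128×10^-5 m·K/W
  R'_diatomaceous earth = ln(0.152/0.0798)/(2πk) = 0.6444/(2π·0.113) = 0.9075 m·K/W
  R'_vermiculite board = ln(0.220/0.152)/(2πk) = 0.3697/(2π·0.0761) = 0.7733 m·K/W
ΣR = 8.128×10^-5 + 0.9075 + 0.7733 = 1.681 m·K/W
Q' = ΔT/ΣR = (443 K − 285.7 K)/1.681 = 93.6 W/m

Q' = 93.6 W/m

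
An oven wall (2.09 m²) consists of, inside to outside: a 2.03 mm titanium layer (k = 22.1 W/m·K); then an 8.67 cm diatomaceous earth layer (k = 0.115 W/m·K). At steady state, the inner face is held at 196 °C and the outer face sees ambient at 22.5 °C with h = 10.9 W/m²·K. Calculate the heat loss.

Q = 429 W

Resistance network (inner→outer):
  R_titanium = L/(kA) = 0.00203/(22.1·2.09) = 4.395×10^-5 K/W
  R_diatomaceous earth = L/(kA) = 0.0867/(0.115·2.09) = 0.3607 K/W
  R_conv,out = 1/(hA) = 1/(10.9·2.09) = 0.04390 K/W
ΣR = 4.395×10^-5 + 0.3607 + 0.04390 = 0.4046 K/W
Q = ΔT/ΣR = (196 °C − 22.5 °C)/0.4046 = 429 W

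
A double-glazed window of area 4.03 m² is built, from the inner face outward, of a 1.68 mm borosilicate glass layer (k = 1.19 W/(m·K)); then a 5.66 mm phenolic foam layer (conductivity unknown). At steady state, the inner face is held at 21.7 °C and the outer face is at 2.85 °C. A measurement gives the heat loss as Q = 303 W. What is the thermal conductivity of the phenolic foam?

ΣR = ΔT/Q = |21.7 − 2.85|/303 = 0.06221 K/W
Known resistances:
  R_borosilicate glass = L/(kA) = 0.00168/(1.19·4.03) = 3.503×10^-4 K/W
R_phenolic foam = ΣR − ΣR_known = 0.06221 − 3.503×10^-4 = 0.06186 K/W
L/(kA) = 0.06186 ⇒ k = 0.00566/(0.06186·4.03) = 0.0227 W/m·K

k = 0.0227 W/m·K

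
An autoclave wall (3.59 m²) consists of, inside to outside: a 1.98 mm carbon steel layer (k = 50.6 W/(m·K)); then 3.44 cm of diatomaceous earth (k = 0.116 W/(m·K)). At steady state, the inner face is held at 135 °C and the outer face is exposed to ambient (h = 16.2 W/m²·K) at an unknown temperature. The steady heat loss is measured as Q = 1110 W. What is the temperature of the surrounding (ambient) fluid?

Sum the resistances:
  R_carbon steel = L/(kA) = 0.00198/(50.6·3.59) = 1.090×10^-5 K/W
  R_diatomaceous earth = L/(kA) = 0.0344/(0.116·3.59) = 0.08260 K/W
  R_conv,out = 1/(hA) = 1/(16.2·3.59) = 0.01719 K/W
ΣR = 0.09981 K/W
ΔT = Q·ΣR = 1110 × 0.09981 = 110.8 K
Heat flows outward, so T_out = T_in − ΔT = 135 − 110.8 = 24.2 °C

T_out = 24.2 °C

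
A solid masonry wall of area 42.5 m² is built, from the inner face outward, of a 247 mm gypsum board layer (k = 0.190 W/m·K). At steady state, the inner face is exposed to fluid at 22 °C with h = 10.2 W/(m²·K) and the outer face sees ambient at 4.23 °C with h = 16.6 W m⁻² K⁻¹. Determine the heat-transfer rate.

Treat each layer as a resistance in series:
  R_conv,in = 1/(hA) = 1/(10.2·42.5) = 0.002307 K/W
  R_gypsum board = L/(kA) = 0.247/(0.190·42.5) = 0.03059 K/W
  R_conv,out = 1/(hA) = 1/(16.6·42.5) = 0.001417 K/W
ΣR = 0.002307 + 0.03059 + 0.001417 = 0.03431 K/W
Q = ΔT/ΣR = (22 °C − 4.23 °C)/0.03431 = 518 W

Q = 518 W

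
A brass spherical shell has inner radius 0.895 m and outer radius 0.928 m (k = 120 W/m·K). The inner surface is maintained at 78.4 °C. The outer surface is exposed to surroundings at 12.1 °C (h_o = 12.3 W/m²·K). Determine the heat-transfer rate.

Q = 8790 W

Treat each layer as a resistance in series:
  R_brass = (1/0.895 − 1/0.928)/(4πk) = 0.03973/(4π·120) = 2.635×10^-5 K/W
  R_conv,out = 1/(4πr²h) = 1/(4π·0.928²·12.3) = 0.007513 K/W
ΣR = 2.635×10^-5 + 0.007513 = 0.007539 K/W
Q = ΔT/ΣR = (78.4 °C − 12.1 °C)/0.007539 = 8790 W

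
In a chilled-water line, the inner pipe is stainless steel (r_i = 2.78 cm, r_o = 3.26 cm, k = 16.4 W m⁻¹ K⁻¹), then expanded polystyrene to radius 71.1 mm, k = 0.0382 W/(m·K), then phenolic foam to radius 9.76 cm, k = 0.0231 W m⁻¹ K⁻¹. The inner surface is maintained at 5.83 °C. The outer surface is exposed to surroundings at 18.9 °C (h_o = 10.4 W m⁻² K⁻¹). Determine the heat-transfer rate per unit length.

Treat each layer as a resistance in series:
  R'_stainless steel = ln(0.0326/0.0278)/(2πk) = 0.1593/(2π·16.4) = 0.001546 m·K/W
  R'_expanded polystyrene = ln(0.0711/0.0326)/(2πk) = 0.7798/(2π·0.0382) = 3.249 m·K/W
  R'_phenolic foam = ln(0.0976/0.0711)/(2πk) = 0.3168/(2π·0.0231) = 2.183 m·K/W
  R'_conv,out = 1/(2πr h) = 1/(2π·0.0976·10.4) = 0.1568 m·K/W
ΣR = 0.001546 + 3.249 + 2.183 + 0.1568 = 5.590 m·K/W
Q' = ΔT/ΣR = (5.83 °C − 18.9 °C)/5.590 = -2.34 W/m
(Negative Q' ⇒ heat flows inward; heat gain = 2.34 W/m.)

Q' = 2.34 W/m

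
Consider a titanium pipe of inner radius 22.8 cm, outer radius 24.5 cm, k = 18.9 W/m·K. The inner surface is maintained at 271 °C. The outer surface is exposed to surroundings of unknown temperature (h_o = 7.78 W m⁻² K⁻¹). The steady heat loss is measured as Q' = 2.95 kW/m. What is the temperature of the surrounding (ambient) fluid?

Series resistances:
  R'_titanium = ln(0.245/0.228)/(2πk) = 0.07191/(2π·18.9) = 6.056×10^-4 m·K/W
  R'_conv,out = 1/(2πr h) = 1/(2π·0.245·7.78) = 0.08350 m·K/W
ΣR = 0.08410 m·K/W
ΔT = Q'·ΣR = 2950 × 0.08410 = 248.1 K
Heat flows outward, so T_out = T_in − ΔT = 271 − 248.1 = 22.9 °C

T_out = 22.9 °C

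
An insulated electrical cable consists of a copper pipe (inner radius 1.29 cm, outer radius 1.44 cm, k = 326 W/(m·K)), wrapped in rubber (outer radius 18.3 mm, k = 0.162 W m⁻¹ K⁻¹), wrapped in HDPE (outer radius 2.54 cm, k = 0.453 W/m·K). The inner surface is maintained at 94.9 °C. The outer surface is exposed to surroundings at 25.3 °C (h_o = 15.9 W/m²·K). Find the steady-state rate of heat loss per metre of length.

Treat each layer as a resistance in series:
  R'_copper = ln(0.0144/0.0129)/(2πk) = 0.1100/(2π·326) = 5.370×10^-5 m·K/W
  R'_rubber = ln(0.0183/0.0144)/(2πk) = 0.2397/(2π·0.162) = 0.2355 m·K/W
  R'_HDPE = ln(0.0254/0.0183)/(2πk) = 0.3278/(2π·0.453) = 0.1152 m·K/W
  R'_conv,out = 1/(2πr h) = 1/(2π·0.0254·15.9) = 0.3941 m·K/W
ΣR = 5.370×10^-5 + 0.2355 + 0.1152 + 0.3941 = 0.7449 m·K/W
Q' = ΔT/ΣR = (94.9 °C − 25.3 °C)/0.7449 = 93.4 W/m

Q' = 93.4 W/m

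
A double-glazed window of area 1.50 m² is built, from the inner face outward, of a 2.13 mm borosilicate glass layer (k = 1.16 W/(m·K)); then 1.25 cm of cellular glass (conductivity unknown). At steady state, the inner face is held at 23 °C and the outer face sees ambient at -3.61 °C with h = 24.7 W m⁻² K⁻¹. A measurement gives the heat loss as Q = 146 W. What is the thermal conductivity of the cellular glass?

ΣR = ΔT/Q = |23 − -3.61|/146 = 0.1823 K/W
Known resistances:
  R_borosilicate glass = L/(kA) = 0.00213/(1.16·1.50) = 0.001224 K/W
  R_conv,out = 1/(hA) = 1/(24.7·1.50) = 0.02699 K/W
R_cellular glass = ΣR − ΣR_known = 0.1823 − 0.02821 = 0.1541 K/W
L/(kA) = 0.1541 ⇒ k = 0.0125/(0.1541·1.50) = 0.0541 W/m·K

k = 0.0541 W/m·K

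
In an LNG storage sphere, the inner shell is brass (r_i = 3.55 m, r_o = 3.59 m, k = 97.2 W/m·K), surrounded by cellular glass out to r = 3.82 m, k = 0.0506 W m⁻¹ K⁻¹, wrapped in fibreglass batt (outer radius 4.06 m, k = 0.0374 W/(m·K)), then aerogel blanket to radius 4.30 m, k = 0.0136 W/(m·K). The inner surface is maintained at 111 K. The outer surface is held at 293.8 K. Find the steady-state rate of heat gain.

Q = 1310 W

Resistance network (inner→outer):
  R_brass = (1/3.55 − 1/3.59)/(4πk) = 0.003139/(4π·97.2) = 2.570×10^-6 K/W
  R_cellular glass = (1/3.59 − 1/3.82)/(4πk) = 0.01677/(4π·0.0506) = 0.02638 K/W
  R_fibreglass batt = (1/3.82 − 1/4.06)/(4πk) = 0.01547/(4π·0.0374) = 0.03293 K/W
  R_aerogel blanket = (1/4.06 − 1/4.30)/(4πk) = 0.01375/(4π·0.0136) = 0.08044 K/W
ΣR = 2.570×10^-6 + 0.02638 + 0.03293 + 0.08044 = 0.1398 K/W
Q = ΔT/ΣR = (111 K − 293.8 K)/0.1398 = -1310 W
(Negative Q ⇒ heat flows inward; heat gain = 1310 W.)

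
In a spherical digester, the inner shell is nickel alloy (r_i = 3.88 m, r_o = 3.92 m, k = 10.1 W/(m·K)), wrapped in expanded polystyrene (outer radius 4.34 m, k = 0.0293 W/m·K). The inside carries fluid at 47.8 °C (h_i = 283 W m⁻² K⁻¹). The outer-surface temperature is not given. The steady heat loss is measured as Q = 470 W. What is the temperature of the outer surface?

T_out = 16.3 °C

Series resistances:
  R_conv,in = 1/(4πr²h) = 1/(4π·3.88²·283) = 1.868×10^-5 K/W
  R_nickel alloy = (1/3.88 − 1/3.92)/(4πk) = 0.002630/(4π·10.1) = 2.072×10^-5 K/W
  R_expanded polystyrene = (1/3.92 − 1/4.34)/(4πk) = 0.02469/(4π·0.0293) = 0.06705 K/W
ΣR = 0.06709 K/W
ΔT = Q·ΣR = 470 × 0.06709 = 31.53 K
Heat flows outward, so T_out = T_in − ΔT = 47.8 − 31.53 = 16.3 °C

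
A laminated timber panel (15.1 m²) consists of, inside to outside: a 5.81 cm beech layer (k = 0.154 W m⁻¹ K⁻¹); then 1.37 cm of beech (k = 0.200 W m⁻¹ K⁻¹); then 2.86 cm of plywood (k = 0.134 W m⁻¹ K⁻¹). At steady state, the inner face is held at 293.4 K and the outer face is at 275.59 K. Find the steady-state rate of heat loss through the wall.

Treat each layer as a resistance in series:
  R_beech = L/(kA) = 0.0581/(0.154·15.1) = 0.02498 K/W
  R_beech = L/(kA) = 0.0137/(0.200·15.1) = 0.004536 K/W
  R_plywood = L/(kA) = 0.0286/(0.134·15.1) = 0.01413 K/W
ΣR = 0.02498 + 0.004536 + 0.01413 = 0.04365 K/W
Q = ΔT/ΣR = (293.4 K − 275.59 K)/0.04365 = 408 W

Q = 408 W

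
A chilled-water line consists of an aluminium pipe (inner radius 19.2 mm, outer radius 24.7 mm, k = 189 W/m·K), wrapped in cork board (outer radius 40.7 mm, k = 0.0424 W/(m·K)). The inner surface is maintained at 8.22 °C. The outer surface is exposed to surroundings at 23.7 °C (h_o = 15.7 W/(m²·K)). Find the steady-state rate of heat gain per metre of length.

Q' = 7.29 W/m

Treat each layer as a resistance in series:
  R'_aluminium = ln(0.0247/0.0192)/(2πk) = 0.2519/(2π·189) = 2.121×10^-4 m·K/W
  R'_cork board = ln(0.0407/0.0247)/(2πk) = 0.4994/(2π·0.0424) = 1.875 m·K/W
  R'_conv,out = 1/(2πr h) = 1/(2π·0.0407·15.7) = 0.2491 m·K/W
ΣR = 2.121×10^-4 + 1.875 + 0.2491 = 2.124 m·K/W
Q' = ΔT/ΣR = (8.22 °C − 23.7 °C)/2.124 = -7.29 W/m
(Negative Q' ⇒ heat flows inward; heat gain = 7.29 W/m.)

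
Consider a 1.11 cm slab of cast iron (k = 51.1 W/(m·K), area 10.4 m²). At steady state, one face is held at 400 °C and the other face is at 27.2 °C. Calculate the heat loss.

Q = 1.78×10^7 W

Q = kA·ΔT/L = 51.1 × 10.4 × |400 °C − 27.2 °C| / 0.0111 = 1.78×10^7 W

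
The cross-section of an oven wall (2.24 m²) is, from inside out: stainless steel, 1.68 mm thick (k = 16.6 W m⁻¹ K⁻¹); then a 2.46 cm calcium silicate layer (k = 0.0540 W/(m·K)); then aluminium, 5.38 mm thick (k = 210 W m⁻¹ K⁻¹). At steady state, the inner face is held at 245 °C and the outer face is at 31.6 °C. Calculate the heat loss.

Q = 1050 W

Resistance network (inner→outer):
  R_stainless steel = L/(kA) = 0.00168/(16.6·2.24) = 4.518×10^-5 K/W
  R_calcium silicate = L/(kA) = 0.0246/(0.0540·2.24) = 0.2034 K/W
  R_aluminium = L/(kA) = 0.00538/(210·2.24) = 1.144×10^-5 K/W
ΣR = 4.518×10^-5 + 0.2034 + 1.144×10^-5 = 0.2035 K/W
Q = ΔT/ΣR = (245 °C − 31.6 °C)/0.2035 = 1050 W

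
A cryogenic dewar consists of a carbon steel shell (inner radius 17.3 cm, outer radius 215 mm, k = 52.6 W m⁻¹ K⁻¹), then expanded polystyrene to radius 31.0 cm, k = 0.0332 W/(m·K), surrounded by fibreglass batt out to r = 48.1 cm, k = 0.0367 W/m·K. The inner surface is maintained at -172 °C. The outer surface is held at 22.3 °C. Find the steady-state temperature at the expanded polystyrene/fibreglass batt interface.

Resistance network (inner→outer):
  R_carbon steel = (1/0.173 − 1/0.215)/(4πk) = 1.129/(4π·52.6) = 0.001708 K/W
  R_expanded polystyrene = (1/0.215 − 1/0.310)/(4πk) = 1.425/(4π·0.0332) = 3.416 K/W
  R_fibreglass batt = (1/0.310 − 1/0.481)/(4πk) = 1.147/(4π·0.0367) = 2.487 K/W
ΣR = 0.001708 + 3.416 + 2.487 = 5.905 K/W
Q = ΔT/ΣR = (-172 °C − 22.3 °C)/5.905 = -32.90 W
From the inner boundary to the expanded polystyrene/fibreglass batt interface, ΣR_partial = 3.418 K/W.
T_interface = T_in − Q·ΣR_partial = -172 °C − (-32.90)(3.418) = -59.5 °C

T = -59.5 °C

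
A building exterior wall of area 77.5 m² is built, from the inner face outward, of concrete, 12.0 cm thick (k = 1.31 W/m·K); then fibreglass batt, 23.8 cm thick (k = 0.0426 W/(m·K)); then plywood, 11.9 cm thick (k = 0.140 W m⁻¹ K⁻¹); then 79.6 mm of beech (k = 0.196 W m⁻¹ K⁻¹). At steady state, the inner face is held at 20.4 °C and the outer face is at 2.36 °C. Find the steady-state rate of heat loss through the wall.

Q = 202 W

Series thermal resistances, inner to outer:
  R_concrete = L/(kA) = 0.120/(1.31·77.5) = 0.001182 K/W
  R_fibreglass batt = L/(kA) = 0.238/(0.0426·77.5) = 0.07209 K/W
  R_plywood = L/(kA) = 0.119/(0.140·77.5) = 0.01097 K/W
  R_beech = L/(kA) = 0.0796/(0.196·77.5) = 0.005240 K/W
ΣR = 0.001182 + 0.07209 + 0.01097 + 0.005240 = 0.08948 K/W
Q = ΔT/ΣR = (20.4 °C − 2.36 °C)/0.08948 = 202 W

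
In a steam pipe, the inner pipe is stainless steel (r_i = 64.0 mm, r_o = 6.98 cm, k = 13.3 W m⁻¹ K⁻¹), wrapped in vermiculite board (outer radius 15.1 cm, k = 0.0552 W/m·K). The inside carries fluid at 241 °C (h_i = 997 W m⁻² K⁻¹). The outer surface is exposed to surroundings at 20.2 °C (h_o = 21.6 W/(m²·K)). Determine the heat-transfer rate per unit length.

Q' = 97.0 W/m

Resistance network (inner→outer):
  R'_conv,in = 1/(2πr h) = 1/(2π·0.0640·997) = 0.002494 m·K/W
  R'_stainless steel = ln(0.0698/0.0640)/(2πk) = 0.08675/(2π·13.3) = 0.001038 m·K/W
  R'_vermiculite board = ln(0.151/0.0698)/(2πk) = 0.7716/(2π·0.0552) = 2.225 m·K/W
  R'_conv,out = 1/(2πr h) = 1/(2π·0.151·21.6) = 0.04880 m·K/W
ΣR = 0.002494 + 0.001038 + 2.225 + 0.04880 = 2.277 m·K/W
Q' = ΔT/ΣR = (241 °C − 20.2 °C)/2.277 = 97.0 W/m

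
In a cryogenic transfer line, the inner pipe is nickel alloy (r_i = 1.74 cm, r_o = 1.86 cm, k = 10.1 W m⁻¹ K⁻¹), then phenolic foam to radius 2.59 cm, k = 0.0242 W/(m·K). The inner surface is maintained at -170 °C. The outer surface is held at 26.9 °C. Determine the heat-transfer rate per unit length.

Q' = 90.4 W/m

Resistance network (inner→outer):
  R'_nickel alloy = ln(0.0186/0.0174)/(2πk) = 0.06669/(2π·10.1) = 0.001051 m·K/W
  R'_phenolic foam = ln(0.0259/0.0186)/(2πk) = 0.3311/(2π·0.0242) = 2.177 m·K/W
ΣR = 0.001051 + 2.177 = 2.178 m·K/W
Q' = ΔT/ΣR = (-170 °C − 26.9 °C)/2.178 = -90.4 W/m
(Negative Q' ⇒ heat flows inward; heat gain = 90.4 W/m.)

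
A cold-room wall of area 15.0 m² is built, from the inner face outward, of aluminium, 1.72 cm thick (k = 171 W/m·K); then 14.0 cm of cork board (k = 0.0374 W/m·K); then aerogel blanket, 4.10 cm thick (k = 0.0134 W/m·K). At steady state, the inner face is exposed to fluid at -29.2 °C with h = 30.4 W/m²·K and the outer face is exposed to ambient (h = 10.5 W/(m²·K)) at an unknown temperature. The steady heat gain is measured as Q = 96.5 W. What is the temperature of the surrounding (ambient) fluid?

Sum the resistances:
  R_conv,in = 1/(hA) = 1/(30.4·15.0) = 0.002193 K/W
  R_aluminium = L/(kA) = 0.0172/(171·15.0) = 6.706×10^-6 K/W
  R_cork board = L/(kA) = 0.140/(0.0374·15.0) = 0.2496 K/W
  R_aerogel blanket = L/(kA) = 0.0410/(0.0134·15.0) = 0.2040 K/W
  R_conv,out = 1/(hA) = 1/(10.5·15.0) = 0.006349 K/W
ΣR = 0.4621 K/W
ΔT = Q·ΣR = 96.5 × 0.4621 = 44.59 K
Heat flows inward, so T_out = T_in + ΔT = -29.2 + 44.59 = 15.4 °C

T_out = 15.4 °C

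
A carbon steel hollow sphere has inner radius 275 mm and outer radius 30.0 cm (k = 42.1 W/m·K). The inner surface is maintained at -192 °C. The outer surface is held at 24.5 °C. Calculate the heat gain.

Q = 378 kW

Q = 4πk·ΔT/(1/r₁ − 1/r₂) = 4π × 42.1 × 216.5 / (1/0.275 − 1/0.300) = 3.78×10^5 W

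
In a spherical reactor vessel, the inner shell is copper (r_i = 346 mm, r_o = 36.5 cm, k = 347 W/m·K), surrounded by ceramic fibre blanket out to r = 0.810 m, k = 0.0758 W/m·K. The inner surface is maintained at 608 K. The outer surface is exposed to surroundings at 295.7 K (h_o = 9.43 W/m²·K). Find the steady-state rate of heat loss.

Q = 196 W

Series thermal resistances, inner to outer:
  R_copper = (1/0.346 − 1/0.365)/(4πk) = 0.1504/(4π·347) = 3.450×10^-5 K/W
  R_ceramic fibre blanket = (1/0.365 − 1/0.810)/(4πk) = 1.505/(4π·0.0758) = 1.580 K/W
  R_conv,out = 1/(4πr²h) = 1/(4π·0.810²·9.43) = 0.01286 K/W
ΣR = 3.450×10^-5 + 1.580 + 0.01286 = 1.593 K/W
Q = ΔT/ΣR = (608 K − 295.7 K)/1.593 = 196 W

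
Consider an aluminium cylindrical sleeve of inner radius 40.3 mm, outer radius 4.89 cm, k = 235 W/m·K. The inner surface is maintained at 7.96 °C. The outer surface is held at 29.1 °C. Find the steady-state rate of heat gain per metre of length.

Q' = 1.61×10^5 W/m

Q' = 2πk·ΔT/ln(r₂/r₁) = 2π × 235 × 21.14 / ln(0.0489/0.0403) = 1.61×10^5 W/m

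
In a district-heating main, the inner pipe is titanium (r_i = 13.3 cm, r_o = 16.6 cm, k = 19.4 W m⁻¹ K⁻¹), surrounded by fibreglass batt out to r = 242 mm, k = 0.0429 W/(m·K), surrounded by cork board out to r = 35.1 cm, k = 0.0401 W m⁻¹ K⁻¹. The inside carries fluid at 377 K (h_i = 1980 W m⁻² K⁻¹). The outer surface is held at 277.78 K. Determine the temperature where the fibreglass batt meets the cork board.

Series thermal resistances, inner to outer:
  R'_conv,in = 1/(2πr h) = 1/(2π·0.133·1980) = 6.044×10^-4 m·K/W
  R'_titanium = ln(0.166/0.133)/(2πk) = 0.2216/(2π·19.4) = 0.001818 m·K/W
  R'_fibreglass batt = ln(0.242/0.166)/(2πk) = 0.3769/(2π·0.0429) = 1.398 m·K/W
  R'_cork board = ln(0.351/0.242)/(2πk) = 0.3718/(2π·0.0401) = 1.476 m·K/W
ΣR = 6.044×10^-4 + 0.001818 + 1.398 + 1.476 = 2.876 m·K/W
Q' = ΔT/ΣR = (377 K − 277.78 K)/2.876 = 34.50 W/m
From the inner boundary to the fibreglass batt/cork board interface, ΣR_partial = 1.400 m·K/W.
T_interface = T_in − Q'·ΣR_partial = 377 K − (34.50)(1.400) = 328.7 K

T = 328.7 K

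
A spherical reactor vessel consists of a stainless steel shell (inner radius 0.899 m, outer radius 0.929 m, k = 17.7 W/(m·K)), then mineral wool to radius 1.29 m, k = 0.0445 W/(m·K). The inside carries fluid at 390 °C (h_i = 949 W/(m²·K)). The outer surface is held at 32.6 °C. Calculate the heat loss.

Q = 663 W

Resistance network (inner→outer):
  R_conv,in = 1/(4πr²h) = 1/(4π·0.899²·949) = 1.038×10^-4 K/W
  R_stainless steel = (1/0.899 − 1/0.929)/(4πk) = 0.03592/(4π·17.7) = 1.615×10^-4 K/W
  R_mineral wool = (1/0.929 − 1/1.29)/(4πk) = 0.3012/(4π·0.0445) = 0.5387 K/W
ΣR = 1.038×10^-4 + 1.615×10^-4 + 0.5387 = 0.5390 K/W
Q = ΔT/ΣR = (390 °C − 32.6 °C)/0.5390 = 663 W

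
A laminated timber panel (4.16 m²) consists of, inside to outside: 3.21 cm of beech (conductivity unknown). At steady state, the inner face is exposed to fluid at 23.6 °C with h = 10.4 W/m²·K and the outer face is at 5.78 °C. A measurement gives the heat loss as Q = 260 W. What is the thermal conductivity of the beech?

ΣR = ΔT/Q = |23.6 − 5.78|/260 = 0.06854 K/W
Known resistances:
  R_conv,in = 1/(hA) = 1/(10.4·4.16) = 0.02311 K/W
R_beech = ΣR − ΣR_known = 0.06854 − 0.02311 = 0.04543 K/W
L/(kA) = 0.04543 ⇒ k = 0.0321/(0.04543·4.16) = 0.170 W/m·K

k = 0.170 W/m·K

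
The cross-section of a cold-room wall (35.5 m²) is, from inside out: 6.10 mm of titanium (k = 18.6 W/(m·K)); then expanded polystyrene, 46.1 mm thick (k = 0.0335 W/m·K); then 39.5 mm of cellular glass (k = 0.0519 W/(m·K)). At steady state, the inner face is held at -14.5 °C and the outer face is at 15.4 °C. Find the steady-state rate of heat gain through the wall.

Resistance network (inner→outer):
  R_titanium = L/(kA) = 0.00610/(18.6·35.5) = 9.238×10^-6 K/W
  R_expanded polystyrene = L/(kA) = 0.0461/(0.0335·35.5) = 0.03876 K/W
  R_cellular glass = L/(kA) = 0.0395/(0.0519·35.5) = 0.02144 K/W
ΣR = 9.238×10^-6 + 0.03876 + 0.02144 = 0.06021 K/W
Q = ΔT/ΣR = (-14.5 °C − 15.4 °C)/0.06021 = -497 W
(Negative Q ⇒ heat flows inward; heat gain = 497 W.)

Q = 497 W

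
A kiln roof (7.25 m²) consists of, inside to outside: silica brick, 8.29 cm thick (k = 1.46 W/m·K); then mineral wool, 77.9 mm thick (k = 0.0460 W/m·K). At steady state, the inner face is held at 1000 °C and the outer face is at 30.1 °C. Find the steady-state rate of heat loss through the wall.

Q = 4020 W

Resistance network (inner→outer):
  R_silica brick = L/(kA) = 0.0829/(1.46·7.25) = 0.007832 K/W
  R_mineral wool = L/(kA) = 0.0779/(0.0460·7.25) = 0.2336 K/W
ΣR = 0.007832 + 0.2336 = 0.2414 K/W
Q = ΔT/ΣR = (1000 °C − 30.1 °C)/0.2414 = 4020 W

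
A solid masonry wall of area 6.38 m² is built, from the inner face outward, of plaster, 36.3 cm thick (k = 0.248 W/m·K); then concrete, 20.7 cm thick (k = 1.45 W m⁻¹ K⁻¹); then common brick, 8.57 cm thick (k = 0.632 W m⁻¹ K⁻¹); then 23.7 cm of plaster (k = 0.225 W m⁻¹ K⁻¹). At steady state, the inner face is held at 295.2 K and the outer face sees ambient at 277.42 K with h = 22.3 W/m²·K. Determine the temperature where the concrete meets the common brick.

T = 285.1 K

Resistance network (inner→outer):
  R_plaster = L/(kA) = 0.363/(0.248·6.38) = 0.2294 K/W
  R_concrete = L/(kA) = 0.207/(1.45·6.38) = 0.02238 K/W
  R_common brick = L/(kA) = 0.0857/(0.632·6.38) = 0.02125 K/W
  R_plaster = L/(kA) = 0.237/(0.225·6.38) = 0.1651 K/W
  R_conv,out = 1/(hA) = 1/(22.3·6.38) = 0.007029 K/W
ΣR = 0.2294 + 0.02238 + 0.02125 + 0.1651 + 0.007029 = 0.4452 K/W
Q = ΔT/ΣR = (295.2 K − 277.42 K)/0.4452 = 39.94 W
From the inner boundary to the concrete/common brick interface, ΣR_partial = 0.2518 K/W.
T_interface = T_in − Q·ΣR_partial = 295.2 K − (39.94)(0.2518) = 285.1 K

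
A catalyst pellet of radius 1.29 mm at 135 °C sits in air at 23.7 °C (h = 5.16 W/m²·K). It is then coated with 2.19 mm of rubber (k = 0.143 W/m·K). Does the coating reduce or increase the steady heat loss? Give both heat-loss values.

Critical radius for a sphere: r_cr = 2k/h = 0.0554 m = 5.54 cm.
Outer radius after coating: r₂ = 0.00129 + 0.00219 = 0.00348 m.
Since r₁ < r_cr and r₂ ≤ r_cr, the coating moves toward the maximum at r_cr — heat loss rises.
Bare: R = 1/(4πr₁²h) = 9267 K/W; Q = 111.3/9267 = 0.0120 W.
Coated: R = R_cond + R_conv = 1545 K/W; Q = 111.3/1545 = 0.0720 W.

increases: 0.0120 → 0.0720 W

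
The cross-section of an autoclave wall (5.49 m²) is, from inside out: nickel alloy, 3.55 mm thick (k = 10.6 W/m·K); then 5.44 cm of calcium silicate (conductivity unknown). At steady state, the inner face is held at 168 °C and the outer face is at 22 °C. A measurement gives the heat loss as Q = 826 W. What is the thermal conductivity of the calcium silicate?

ΣR = ΔT/Q = |168 − 22|/826 = 0.1768 K/W
Known resistances:
  R_nickel alloy = L/(kA) = 0.00355/(10.6·5.49) = 6.100×10^-5 K/W
R_calcium silicate = ΣR − ΣR_known = 0.1768 − 6.100×10^-5 = 0.1767 K/W
L/(kA) = 0.1767 ⇒ k = 0.0544/(0.1767·5.49) = 0.0561 W/m·K

k = 0.0561 W/m·K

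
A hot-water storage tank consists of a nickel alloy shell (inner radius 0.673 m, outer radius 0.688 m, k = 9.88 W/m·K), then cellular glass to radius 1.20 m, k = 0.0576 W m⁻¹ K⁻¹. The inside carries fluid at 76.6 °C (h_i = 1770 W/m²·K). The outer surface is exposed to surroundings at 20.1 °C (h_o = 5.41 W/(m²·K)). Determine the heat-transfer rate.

Q = 65.1 W

Resistance network (inner→outer):
  R_conv,in = 1/(4πr²h) = 1/(4π·0.673²·1770) = 9.926×10^-5 K/W
  R_nickel alloy = (1/0.673 − 1/0.688)/(4πk) = 0.03240/(4π·9.88) = 2.609×10^-4 K/W
  R_cellular glass = (1/0.688 − 1/1.20)/(4πk) = 0.6202/(4π·0.0576) = 0.8568 K/W
  R_conv,out = 1/(4πr²h) = 1/(4π·1.20²·5.41) = 0.01021 K/W
ΣR = 9.926×10^-5 + 2.609×10^-4 + 0.8568 + 0.01021 = 0.8674 K/W
Q = ΔT/ΣR = (76.6 °C − 20.1 °C)/0.8674 = 65.1 W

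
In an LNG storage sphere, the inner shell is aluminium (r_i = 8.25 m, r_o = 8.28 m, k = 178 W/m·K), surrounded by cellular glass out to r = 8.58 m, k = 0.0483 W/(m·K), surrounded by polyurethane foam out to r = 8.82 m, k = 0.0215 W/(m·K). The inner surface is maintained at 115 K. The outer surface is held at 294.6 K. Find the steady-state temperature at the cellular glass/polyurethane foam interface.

Resistance network (inner→outer):
  R_aluminium = (1/8.25 − 1/8.28)/(4πk) = 4.392×10^-4/(4π·178) = 1.963×10^-7 K/W
  R_cellular glass = (1/8.28 − 1/8.58)/(4πk) = 0.004223/(4π·0.0483) = 0.006957 K/W
  R_polyurethane foam = (1/8.58 − 1/8.82)/(4πk) = 0.003171/(4π·0.0215) = 0.01174 K/W
ΣR = 1.963×10^-7 + 0.006957 + 0.01174 = 0.01870 K/W
Q = ΔT/ΣR = (115 K − 294.6 K)/0.01870 = -9604 W
From the inner boundary to the cellular glass/polyurethane foam interface, ΣR_partial = 0.006957 K/W.
T_interface = T_in − Q·ΣR_partial = 115 K − (-9604)(0.006957) = 181.8 K

T = 181.8 K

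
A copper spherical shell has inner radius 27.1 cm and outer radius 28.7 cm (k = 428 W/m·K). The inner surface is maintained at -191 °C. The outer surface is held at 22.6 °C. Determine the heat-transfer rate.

Q = 4πk·ΔT/(1/r₁ − 1/r₂) = 4π × 428 × 213.6 / (1/0.271 − 1/0.287) = 5.58×10^6 W

Q = 5.58×10^6 W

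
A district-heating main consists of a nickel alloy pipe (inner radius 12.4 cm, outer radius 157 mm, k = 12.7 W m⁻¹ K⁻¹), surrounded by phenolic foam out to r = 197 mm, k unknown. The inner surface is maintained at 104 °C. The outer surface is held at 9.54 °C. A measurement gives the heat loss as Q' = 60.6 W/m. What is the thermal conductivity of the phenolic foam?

k = 0.0232 W/m·K

ΣR = ΔT/Q' = |104 − 9.54|/60.6 = 1.559 m·K/W
Known resistances:
  R'_nickel alloy = ln(0.157/0.124)/(2πk) = 0.2360/(2π·12.7) = 0.002957 m·K/W
R_phenolic foam = ΣR − ΣR_known = 1.559 − 0.002957 = 1.556 m·K/W
ln(r₂/r₁)/(2πk) = 1.556 ⇒ k = 0.2270/(2π·1.556) = 0.0232 W/m·K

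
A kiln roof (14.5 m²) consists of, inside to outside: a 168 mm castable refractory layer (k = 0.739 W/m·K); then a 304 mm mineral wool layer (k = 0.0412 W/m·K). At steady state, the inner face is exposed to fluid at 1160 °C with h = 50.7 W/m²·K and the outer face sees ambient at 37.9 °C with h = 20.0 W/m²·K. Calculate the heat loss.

Q = 2120 W

Resistance network (inner→outer):
  R_conv,in = 1/(hA) = 1/(50.7·14.5) = 0.001360 K/W
  R_castable refractory = L/(kA) = 0.168/(0.739·14.5) = 0.01568 K/W
  R_mineral wool = L/(kA) = 0.304/(0.0412·14.5) = 0.5089 K/W
  R_conv,out = 1/(hA) = 1/(20.0·14.5) = 0.003448 K/W
ΣR = 0.001360 + 0.01568 + 0.5089 + 0.003448 = 0.5294 K/W
Q = ΔT/ΣR = (1160 °C − 37.9 °C)/0.5294 = 2120 W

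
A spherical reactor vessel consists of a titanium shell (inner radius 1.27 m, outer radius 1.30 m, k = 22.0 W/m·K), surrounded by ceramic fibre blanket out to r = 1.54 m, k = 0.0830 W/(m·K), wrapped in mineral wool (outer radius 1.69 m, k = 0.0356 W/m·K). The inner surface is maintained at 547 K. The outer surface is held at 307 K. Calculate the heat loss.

Series thermal resistances, inner to outer:
  R_titanium = (1/1.27 − 1/1.30)/(4πk) = 0.01817/(4π·22.0) = 6.573×10^-5 K/W
  R_ceramic fibre blanket = (1/1.30 − 1/1.54)/(4πk) = 0.1199/(4π·0.0830) = 0.1149 K/W
  R_mineral wool = (1/1.54 − 1/1.69)/(4πk) = 0.05763/(4π·0.0356) = 0.1288 K/W
ΣR = 6.573×10^-5 + 0.1149 + 0.1288 = 0.2438 K/W
Q = ΔT/ΣR = (547 K − 307 K)/0.2438 = 984 W

Q = 984 W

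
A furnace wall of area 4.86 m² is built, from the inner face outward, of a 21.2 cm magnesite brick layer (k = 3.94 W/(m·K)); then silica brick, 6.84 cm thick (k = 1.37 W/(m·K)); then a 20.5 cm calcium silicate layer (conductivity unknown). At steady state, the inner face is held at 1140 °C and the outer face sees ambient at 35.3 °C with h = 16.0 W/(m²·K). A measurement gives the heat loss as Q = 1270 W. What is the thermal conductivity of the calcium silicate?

ΣR = ΔT/Q = |1140 − 35.3|/1270 = 0.8698 K/W
Known resistances:
  R_magnesite brick = L/(kA) = 0.212/(3.94·4.86) = 0.01107 K/W
  R_silica brick = L/(kA) = 0.0684/(1.37·4.86) = 0.01027 K/W
  R_conv,out = 1/(hA) = 1/(16.0·4.86) = 0.01286 K/W
R_calcium silicate = ΣR − ΣR_known = 0.8698 − 0.03420 = 0.8356 K/W
L/(kA) = 0.8356 ⇒ k = 0.205/(0.8356·4.86) = 0.0505 W/m·K

k = 0.0505 W/m·K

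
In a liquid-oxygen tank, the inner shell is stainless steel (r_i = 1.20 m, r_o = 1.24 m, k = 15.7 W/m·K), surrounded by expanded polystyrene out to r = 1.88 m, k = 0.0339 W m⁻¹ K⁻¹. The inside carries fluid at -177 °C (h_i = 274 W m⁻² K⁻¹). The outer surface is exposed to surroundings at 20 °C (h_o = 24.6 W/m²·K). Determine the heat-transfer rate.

Q = 305 W

Series thermal resistances, inner to outer:
  R_conv,in = 1/(4πr²h) = 1/(4π·1.20²·274) = 2.017×10^-4 K/W
  R_stainless steel = (1/1.20 − 1/1.24)/(4πk) = 0.02688/(4π·15.7) = 1.363×10^-4 K/W
  R_expanded polystyrene = (1/1.24 − 1/1.88)/(4πk) = 0.2745/(4π·0.0339) = 0.6445 K/W
  R_conv,out = 1/(4πr²h) = 1/(4π·1.88²·24.6) = 9.152×10^-4 K/W
ΣR = 2.017×10^-4 + 1.363×10^-4 + 0.6445 + 9.152×10^-4 = 0.6458 K/W
Q = ΔT/ΣR = (-177 °C − 20 °C)/0.6458 = -305 W
(Negative Q ⇒ heat flows inward; heat gain = 305 W.)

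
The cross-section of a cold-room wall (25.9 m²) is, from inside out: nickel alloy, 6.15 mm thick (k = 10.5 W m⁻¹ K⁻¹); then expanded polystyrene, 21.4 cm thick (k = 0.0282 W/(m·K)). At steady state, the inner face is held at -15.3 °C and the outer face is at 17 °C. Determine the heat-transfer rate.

Q = 110 W

Treat each layer as a resistance in series:
  R_nickel alloy = L/(kA) = 0.00615/(10.5·25.9) = 2.261×10^-5 K/W
  R_expanded polystyrene = L/(kA) = 0.214/(0.0282·25.9) = 0.2930 K/W
ΣR = 2.261×10^-5 + 0.2930 = 0.2930 K/W
Q = ΔT/ΣR = (-15.3 °C − 17 °C)/0.2930 = -110 W
(Negative Q ⇒ heat flows inward; heat gain = 110 W.)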